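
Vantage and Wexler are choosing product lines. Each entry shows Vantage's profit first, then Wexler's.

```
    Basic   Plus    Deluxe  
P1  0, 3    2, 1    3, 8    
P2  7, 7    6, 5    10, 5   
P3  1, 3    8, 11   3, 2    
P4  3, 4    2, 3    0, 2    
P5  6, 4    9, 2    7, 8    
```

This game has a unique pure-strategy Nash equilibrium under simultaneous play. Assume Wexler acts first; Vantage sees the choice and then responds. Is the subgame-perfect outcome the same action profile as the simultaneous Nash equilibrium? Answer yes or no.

yes

Backward induction with Wexler moving first.
- Basic: BR = P2, leader payoff 7.
- Plus: BR = P5, leader payoff 2.
- Deluxe: BR = P2, leader payoff 5.
Maximizing over 7, 2, 5, Wexler chooses Basic. Subgame-perfect outcome: (P2, Basic) with payoffs (7, 7).
For the simultaneous game, intersect best replies.
Vantage's best replies: Basic→P2; Plus→P5; Deluxe→P2.
Wexler's best replies: P1→Deluxe; P2→Basic; P3→Plus; P4→Basic; P5→Deluxe.
The unique mutual best reply is (P2, Basic), giving (7, 7).
Sequential outcome (P2, Basic) coincides with the Nash profile (P2, Basic).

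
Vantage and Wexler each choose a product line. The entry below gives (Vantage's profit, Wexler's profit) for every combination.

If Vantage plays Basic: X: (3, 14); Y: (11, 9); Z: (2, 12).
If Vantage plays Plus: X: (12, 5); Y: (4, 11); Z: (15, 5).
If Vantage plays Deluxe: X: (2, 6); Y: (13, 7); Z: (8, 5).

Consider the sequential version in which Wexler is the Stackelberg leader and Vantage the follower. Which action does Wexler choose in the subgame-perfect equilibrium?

Y

Solve by backward induction (Wexler leads).
- X → Vantage plays Plus (best of 3, 12, 2); Wexler gets 5.
- Y → Vantage plays Deluxe (best of 11, 4, 13); Wexler gets 7.
- Z → Vantage plays Plus (best of 2, 15, 8); Wexler gets 5.
Maximizing over 5, 7, 5, Wexler chooses Y. Subgame-perfect outcome: (Deluxe, Y) with payoffs (13, 7).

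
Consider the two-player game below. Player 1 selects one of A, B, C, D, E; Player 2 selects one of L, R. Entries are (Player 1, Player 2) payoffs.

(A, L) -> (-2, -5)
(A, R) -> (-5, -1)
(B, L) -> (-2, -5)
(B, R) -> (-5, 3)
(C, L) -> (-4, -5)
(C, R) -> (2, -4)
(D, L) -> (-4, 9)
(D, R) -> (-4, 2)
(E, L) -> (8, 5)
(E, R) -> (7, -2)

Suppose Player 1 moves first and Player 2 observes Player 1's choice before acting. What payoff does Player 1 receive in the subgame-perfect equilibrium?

Player 2 best-responds to each possible Player 1 move:
- A → Player 2 plays R (best of -5, -1); Player 1 gets -5.
- B → Player 2 plays R (best of -5, 3); Player 1 gets -5.
- C → Player 2 plays R (best of -5, -4); Player 1 gets 2.
- D → Player 2 plays L (best of 9, 2); Player 1 gets -4.
- E → Player 2 plays L (best of 5, -2); Player 1 gets 8.
Among -5, -5, 2, -4, 8, the best is 8 at E. Subgame-perfect outcome: (E, L) with payoffs (8, 5).

8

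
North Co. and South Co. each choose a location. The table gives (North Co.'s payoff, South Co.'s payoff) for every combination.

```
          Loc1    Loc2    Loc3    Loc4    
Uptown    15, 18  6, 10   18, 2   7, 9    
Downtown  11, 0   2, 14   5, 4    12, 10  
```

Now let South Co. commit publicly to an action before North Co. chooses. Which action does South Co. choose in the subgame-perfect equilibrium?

Loc1

Backward induction with South Co. moving first.
- Loc1 → North Co. plays Uptown (best of 15, 11); South Co. gets 18.
- Loc2 → North Co. plays Uptown (best of 6, 2); South Co. gets 10.
- Loc3 → North Co. plays Uptown (best of 18, 5); South Co. gets 2.
- Loc4 → North Co. plays Downtown (best of 7, 12); South Co. gets 10.
South Co.'s induced payoffs are 18, 10, 2, 10, so South Co. commits to Loc1. Subgame-perfect outcome: (Uptown, Loc1) with payoffs (15, 18).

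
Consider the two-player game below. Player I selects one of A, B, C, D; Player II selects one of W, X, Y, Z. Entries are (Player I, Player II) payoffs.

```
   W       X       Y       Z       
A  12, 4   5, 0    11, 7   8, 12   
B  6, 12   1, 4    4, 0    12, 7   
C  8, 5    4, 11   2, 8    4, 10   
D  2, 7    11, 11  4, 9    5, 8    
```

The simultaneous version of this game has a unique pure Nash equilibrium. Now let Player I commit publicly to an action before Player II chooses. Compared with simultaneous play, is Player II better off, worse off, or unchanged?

Player II best-responds to each possible Player I move:
- A → Player II plays Z (best of 4, 0, 7, 12); Player I gets 8.
- B → Player II plays W (best of 12, 4, 0, 7); Player I gets 6.
- C → Player II plays X (best of 5, 11, 8, 10); Player I gets 4.
- D → Player II plays X (best of 7, 11, 9, 8); Player I gets 11.
Player I's induced payoffs are 8, 6, 4, 11, so Player I commits to D. Subgame-perfect outcome: (D, X) with payoffs (11, 11).
For the simultaneous game, intersect best replies.
Player I's best replies: W→A; X→D; Y→A; Z→B.
Player II's best replies: A→Z; B→W; C→X; D→X.
The unique mutual best reply is (D, X), giving (11, 11).
Player II earns 11 sequentially versus 11 at the Nash outcome: unchanged.

unchanged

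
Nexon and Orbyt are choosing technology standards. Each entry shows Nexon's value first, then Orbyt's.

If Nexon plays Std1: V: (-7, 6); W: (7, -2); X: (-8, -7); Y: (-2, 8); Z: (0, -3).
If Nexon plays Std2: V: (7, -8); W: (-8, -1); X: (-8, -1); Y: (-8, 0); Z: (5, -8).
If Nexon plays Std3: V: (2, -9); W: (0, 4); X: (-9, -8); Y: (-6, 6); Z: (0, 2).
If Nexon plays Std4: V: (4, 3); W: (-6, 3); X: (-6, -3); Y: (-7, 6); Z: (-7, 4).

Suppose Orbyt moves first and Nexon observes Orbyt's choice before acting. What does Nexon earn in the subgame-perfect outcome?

Nexon best-responds to each possible Orbyt move:
- V: Nexon compares -7, 7, 2, 4 and picks Std2; Orbyt would get -8.
- W: Nexon compares 7, -8, 0, -6 and picks Std1; Orbyt would get -2.
- X: Nexon compares -8, -8, -9, -6 and picks Std4; Orbyt would get -3.
- Y: Nexon compares -2, -8, -6, -7 and picks Std1; Orbyt would get 8.
- Z: Nexon compares 0, 5, 0, -7 and picks Std2; Orbyt would get -8.
Maximizing over -8, -2, -3, 8, -8, Orbyt chooses Y. Subgame-perfect outcome: (Std1, Y) with payoffs (-2, 8).

-2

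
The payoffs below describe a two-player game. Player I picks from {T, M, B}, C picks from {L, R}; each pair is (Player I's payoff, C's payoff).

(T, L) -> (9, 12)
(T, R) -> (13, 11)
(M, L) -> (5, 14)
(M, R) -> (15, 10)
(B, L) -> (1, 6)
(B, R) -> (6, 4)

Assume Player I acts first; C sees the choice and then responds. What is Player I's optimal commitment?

Solve by backward induction (Player I leads).
- T: C compares 12, 11 and picks L; Player I would get 9.
- M: C compares 14, 10 and picks L; Player I would get 5.
- B: C compares 6, 4 and picks L; Player I would get 1.
Among 9, 5, 1, the best is 9 at T. Subgame-perfect outcome: (T, L) with payoffs (9, 12).

T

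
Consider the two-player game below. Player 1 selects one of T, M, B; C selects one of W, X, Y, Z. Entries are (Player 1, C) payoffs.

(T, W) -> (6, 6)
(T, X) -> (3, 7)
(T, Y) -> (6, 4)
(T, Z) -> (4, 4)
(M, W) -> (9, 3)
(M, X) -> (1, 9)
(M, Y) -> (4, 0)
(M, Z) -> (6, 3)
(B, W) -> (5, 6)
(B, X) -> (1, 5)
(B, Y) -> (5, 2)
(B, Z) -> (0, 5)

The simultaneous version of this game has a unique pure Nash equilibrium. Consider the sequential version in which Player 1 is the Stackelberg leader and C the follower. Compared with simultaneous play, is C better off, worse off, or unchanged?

worse off

Solve by backward induction (Player 1 leads).
- T → C plays X (best of 6, 7, 4, 4); Player 1 gets 3.
- M → C plays X (best of 3, 9, 0, 3); Player 1 gets 1.
- B → C plays W (best of 6, 5, 2, 5); Player 1 gets 5.
Among 3, 1, 5, the best is 5 at B. Subgame-perfect outcome: (B, W) with payoffs (5, 6).
Now find the simultaneous Nash equilibrium.
Player 1's best replies: W→M; X→T; Y→T; Z→M.
C's best replies: T→X; M→X; B→W.
Only (T, X) has each player best-responding; Nash payoffs (3, 7).
C earns 6 sequentially versus 7 at the Nash outcome: worse off.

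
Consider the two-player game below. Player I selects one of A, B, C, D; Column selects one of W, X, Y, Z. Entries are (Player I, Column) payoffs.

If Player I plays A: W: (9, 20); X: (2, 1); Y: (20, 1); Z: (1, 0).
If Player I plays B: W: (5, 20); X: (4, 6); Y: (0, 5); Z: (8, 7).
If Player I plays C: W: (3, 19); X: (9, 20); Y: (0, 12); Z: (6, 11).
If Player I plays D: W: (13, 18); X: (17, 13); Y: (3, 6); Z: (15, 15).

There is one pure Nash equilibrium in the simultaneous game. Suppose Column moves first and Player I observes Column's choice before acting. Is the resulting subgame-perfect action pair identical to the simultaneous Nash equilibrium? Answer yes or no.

yes

Work backward from Player I's decision.
- W: BR = D, leader payoff 18.
- X: BR = D, leader payoff 13.
- Y: BR = A, leader payoff 1.
- Z: BR = D, leader payoff 15.
Column's induced payoffs are 18, 13, 1, 15, so Column commits to W. Subgame-perfect outcome: (D, W) with payoffs (13, 18).
Now find the simultaneous Nash equilibrium.
Player I's best replies: W→D; X→D; Y→A; Z→D.
Column's best replies: A→W; B→W; C→X; D→W.
The unique mutual best reply is (D, W), giving (13, 18).
Sequential outcome (D, W) coincides with the Nash profile (D, W).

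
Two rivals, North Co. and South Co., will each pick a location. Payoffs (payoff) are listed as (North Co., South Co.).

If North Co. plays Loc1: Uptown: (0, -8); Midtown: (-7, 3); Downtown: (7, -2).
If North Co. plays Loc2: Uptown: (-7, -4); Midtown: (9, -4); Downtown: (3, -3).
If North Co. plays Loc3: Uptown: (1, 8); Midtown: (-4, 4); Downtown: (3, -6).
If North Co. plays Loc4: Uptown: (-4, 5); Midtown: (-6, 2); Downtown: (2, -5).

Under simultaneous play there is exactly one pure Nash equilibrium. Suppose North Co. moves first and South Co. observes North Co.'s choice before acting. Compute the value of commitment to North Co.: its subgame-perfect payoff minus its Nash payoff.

2

Work backward from South Co.'s decision.
- Loc1 → South Co. plays Midtown (best of -8, 3, -2); North Co. gets -7.
- Loc2 → South Co. plays Downtown (best of -4, -4, -3); North Co. gets 3.
- Loc3 → South Co. plays Uptown (best of 8, 4, -6); North Co. gets 1.
- Loc4 → South Co. plays Uptown (best of 5, 2, -5); North Co. gets -4.
Maximizing over -7, 3, 1, -4, North Co. chooses Loc2. Subgame-perfect outcome: (Loc2, Downtown) with payoffs (3, -3).
For the simultaneous game, intersect best replies.
North Co.'s best replies: Uptown→Loc3; Midtown→Loc2; Downtown→Loc1.
South Co.'s best replies: Loc1→Midtown; Loc2→Downtown; Loc3→Uptown; Loc4→Uptown.
Only (Loc3, Uptown) has each player best-responding; Nash payoffs (1, 8).
North Co.'s commitment gain: 3 − 1 = 2.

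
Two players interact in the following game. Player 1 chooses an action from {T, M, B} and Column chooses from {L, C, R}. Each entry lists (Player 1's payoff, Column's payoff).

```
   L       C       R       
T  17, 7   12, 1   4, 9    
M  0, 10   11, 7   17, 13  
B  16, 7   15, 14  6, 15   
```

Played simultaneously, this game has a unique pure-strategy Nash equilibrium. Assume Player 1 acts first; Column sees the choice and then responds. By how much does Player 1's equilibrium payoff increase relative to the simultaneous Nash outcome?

0

Work backward from Column's decision.
- T → Column plays R (best of 7, 1, 9); Player 1 gets 4.
- M → Column plays R (best of 10, 7, 13); Player 1 gets 17.
- B → Column plays R (best of 7, 14, 15); Player 1 gets 6.
Maximizing over 4, 17, 6, Player 1 chooses M. Subgame-perfect outcome: (M, R) with payoffs (17, 13).
For the simultaneous game, intersect best replies.
Player 1's best replies: L→T; C→B; R→M.
Column's best replies: T→R; M→R; B→R.
The unique mutual best reply is (M, R), giving (17, 13).
Player 1's commitment gain: 17 − 17 = 0.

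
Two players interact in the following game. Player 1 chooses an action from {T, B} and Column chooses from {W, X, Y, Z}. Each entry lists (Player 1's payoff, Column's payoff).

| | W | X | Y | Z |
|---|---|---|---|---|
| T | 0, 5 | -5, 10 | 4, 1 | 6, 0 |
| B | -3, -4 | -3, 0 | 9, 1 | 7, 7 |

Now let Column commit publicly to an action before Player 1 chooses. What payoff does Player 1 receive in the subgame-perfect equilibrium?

7

Solve by backward induction (Column leads).
- W → Player 1 plays T (best of 0, -3); Column gets 5.
- X → Player 1 plays B (best of -5, -3); Column gets 0.
- Y → Player 1 plays B (best of 4, 9); Column gets 1.
- Z → Player 1 plays B (best of 6, 7); Column gets 7.
Among 5, 0, 1, 7, the best is 7 at Z. Subgame-perfect outcome: (B, Z) with payoffs (7, 7).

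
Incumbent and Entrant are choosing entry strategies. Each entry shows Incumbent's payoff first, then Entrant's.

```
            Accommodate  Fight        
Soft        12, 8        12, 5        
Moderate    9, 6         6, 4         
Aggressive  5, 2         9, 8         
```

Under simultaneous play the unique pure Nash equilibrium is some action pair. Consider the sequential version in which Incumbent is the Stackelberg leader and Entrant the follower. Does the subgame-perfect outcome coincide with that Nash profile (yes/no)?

yes

Work backward from Entrant's decision.
- Soft: BR = Accommodate, leader payoff 12.
- Moderate: BR = Accommodate, leader payoff 9.
- Aggressive: BR = Fight, leader payoff 9.
Maximizing over 12, 9, 9, Incumbent chooses Soft. Subgame-perfect outcome: (Soft, Accommodate) with payoffs (12, 8).
For the simultaneous game, intersect best replies.
Incumbent's best replies: Accommodate→Soft; Fight→Soft.
Entrant's best replies: Soft→Accommodate; Moderate→Accommodate; Aggressive→Fight.
The unique mutual best reply is (Soft, Accommodate), giving (12, 8).
Sequential outcome (Soft, Accommodate) coincides with the Nash profile (Soft, Accommodate).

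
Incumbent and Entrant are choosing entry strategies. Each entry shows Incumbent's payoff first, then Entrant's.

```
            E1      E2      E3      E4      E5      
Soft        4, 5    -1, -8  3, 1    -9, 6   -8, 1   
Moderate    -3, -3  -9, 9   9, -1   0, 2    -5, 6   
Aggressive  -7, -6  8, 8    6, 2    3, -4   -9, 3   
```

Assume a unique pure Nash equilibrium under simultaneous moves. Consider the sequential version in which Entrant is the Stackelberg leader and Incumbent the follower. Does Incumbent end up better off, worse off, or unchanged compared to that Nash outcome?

Work backward from Incumbent's decision.
- E1 → Incumbent plays Soft (best of 4, -3, -7); Entrant gets 5.
- E2 → Incumbent plays Aggressive (best of -1, -9, 8); Entrant gets 8.
- E3 → Incumbent plays Moderate (best of 3, 9, 6); Entrant gets -1.
- E4 → Incumbent plays Aggressive (best of -9, 0, 3); Entrant gets -4.
- E5 → Incumbent plays Moderate (best of -8, -5, -9); Entrant gets 6.
Maximizing over 5, 8, -1, -4, 6, Entrant chooses E2. Subgame-perfect outcome: (Aggressive, E2) with payoffs (8, 8).
Now find the simultaneous Nash equilibrium.
Incumbent's best replies: E1→Soft; E2→Aggressive; E3→Moderate; E4→Aggressive; E5→Moderate.
Entrant's best replies: Soft→E4; Moderate→E2; Aggressive→E2.
Only (Aggressive, E2) has each player best-responding; Nash payoffs (8, 8).
Incumbent earns 8 sequentially versus 8 at the Nash outcome: unchanged.

unchanged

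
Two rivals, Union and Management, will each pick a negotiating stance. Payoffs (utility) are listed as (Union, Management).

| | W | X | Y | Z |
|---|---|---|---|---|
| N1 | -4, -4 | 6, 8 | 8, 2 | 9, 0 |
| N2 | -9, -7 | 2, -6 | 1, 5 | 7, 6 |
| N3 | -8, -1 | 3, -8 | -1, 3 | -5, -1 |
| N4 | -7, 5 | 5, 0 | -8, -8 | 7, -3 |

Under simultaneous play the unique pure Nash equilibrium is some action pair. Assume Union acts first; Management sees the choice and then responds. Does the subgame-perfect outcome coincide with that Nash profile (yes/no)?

no

Management best-responds to each possible Union move:
- N1 → Management plays X (best of -4, 8, 2, 0); Union gets 6.
- N2 → Management plays Z (best of -7, -6, 5, 6); Union gets 7.
- N3 → Management plays Y (best of -1, -8, 3, -1); Union gets -1.
- N4 → Management plays W (best of 5, 0, -8, -3); Union gets -7.
Maximizing over 6, 7, -1, -7, Union chooses N2. Subgame-perfect outcome: (N2, Z) with payoffs (7, 6).
For the simultaneous game, intersect best replies.
Union's best replies: W→N1; X→N1; Y→N1; Z→N1.
Management's best replies: N1→X; N2→Z; N3→Y; N4→W.
The unique mutual best reply is (N1, X), giving (6, 8).
Sequential outcome (N2, Z) differs from the Nash profile (N1, X).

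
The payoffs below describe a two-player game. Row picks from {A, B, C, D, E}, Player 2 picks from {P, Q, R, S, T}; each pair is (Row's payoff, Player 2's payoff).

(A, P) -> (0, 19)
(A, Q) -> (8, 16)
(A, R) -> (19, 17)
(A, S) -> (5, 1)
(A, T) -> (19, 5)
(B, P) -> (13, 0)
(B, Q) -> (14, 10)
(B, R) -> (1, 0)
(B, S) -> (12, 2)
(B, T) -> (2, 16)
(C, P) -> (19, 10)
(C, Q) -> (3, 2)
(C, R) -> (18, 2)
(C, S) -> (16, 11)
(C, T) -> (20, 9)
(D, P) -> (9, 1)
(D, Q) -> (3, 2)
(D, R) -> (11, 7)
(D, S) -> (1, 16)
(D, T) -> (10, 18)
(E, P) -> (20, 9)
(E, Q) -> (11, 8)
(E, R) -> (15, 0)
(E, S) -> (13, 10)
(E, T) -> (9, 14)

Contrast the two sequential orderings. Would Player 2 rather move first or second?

first

If Row leads: Player 2's best replies are A→P, B→T, C→S, D→T, E→T; Row's induced payoffs 0, 2, 16, 10, 9; outcome (C, S), payoffs (16, 11).
If Player 2 leads: Row's best replies are P→E, Q→B, R→A, S→C, T→C; Player 2's induced payoffs 9, 10, 17, 11, 9; outcome (A, R), payoffs (19, 17).
Player 2 gets 17 moving first and 11 moving second, so Player 2 prefers to move first.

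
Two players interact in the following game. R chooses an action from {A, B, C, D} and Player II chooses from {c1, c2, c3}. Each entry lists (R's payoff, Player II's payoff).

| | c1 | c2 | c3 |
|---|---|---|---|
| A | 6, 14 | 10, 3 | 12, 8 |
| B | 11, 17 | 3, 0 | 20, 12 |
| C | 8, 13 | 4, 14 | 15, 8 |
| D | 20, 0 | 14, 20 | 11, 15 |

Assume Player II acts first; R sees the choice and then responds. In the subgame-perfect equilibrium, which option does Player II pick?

c2

Backward induction with Player II moving first.
- c1: BR = D, leader payoff 0.
- c2: BR = D, leader payoff 20.
- c3: BR = B, leader payoff 12.
Maximizing over 0, 20, 12, Player II chooses c2. Subgame-perfect outcome: (D, c2) with payoffs (14, 20).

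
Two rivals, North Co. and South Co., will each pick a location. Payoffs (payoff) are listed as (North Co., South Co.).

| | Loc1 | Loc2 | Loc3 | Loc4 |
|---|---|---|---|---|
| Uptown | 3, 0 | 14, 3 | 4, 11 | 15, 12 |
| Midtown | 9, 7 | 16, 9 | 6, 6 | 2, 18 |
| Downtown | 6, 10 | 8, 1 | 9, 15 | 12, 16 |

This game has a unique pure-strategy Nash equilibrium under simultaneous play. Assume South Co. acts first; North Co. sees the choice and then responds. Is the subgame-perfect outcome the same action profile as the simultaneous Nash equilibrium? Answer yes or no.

Work backward from North Co.'s decision.
- Loc1 → North Co. plays Midtown (best of 3, 9, 6); South Co. gets 7.
- Loc2 → North Co. plays Midtown (best of 14, 16, 8); South Co. gets 9.
- Loc3 → North Co. plays Downtown (best of 4, 6, 9); South Co. gets 15.
- Loc4 → North Co. plays Uptown (best of 15, 2, 12); South Co. gets 12.
South Co.'s induced payoffs are 7, 9, 15, 12, so South Co. commits to Loc3. Subgame-perfect outcome: (Downtown, Loc3) with payoffs (9, 15).
Now find the simultaneous Nash equilibrium.
North Co.'s best replies: Loc1→Midtown; Loc2→Midtown; Loc3→Downtown; Loc4→Uptown.
South Co.'s best replies: Uptown→Loc4; Midtown→Loc4; Downtown→Loc4.
The unique mutual best reply is (Uptown, Loc4), giving (15, 12).
Sequential outcome (Downtown, Loc3) differs from the Nash profile (Uptown, Loc4).

no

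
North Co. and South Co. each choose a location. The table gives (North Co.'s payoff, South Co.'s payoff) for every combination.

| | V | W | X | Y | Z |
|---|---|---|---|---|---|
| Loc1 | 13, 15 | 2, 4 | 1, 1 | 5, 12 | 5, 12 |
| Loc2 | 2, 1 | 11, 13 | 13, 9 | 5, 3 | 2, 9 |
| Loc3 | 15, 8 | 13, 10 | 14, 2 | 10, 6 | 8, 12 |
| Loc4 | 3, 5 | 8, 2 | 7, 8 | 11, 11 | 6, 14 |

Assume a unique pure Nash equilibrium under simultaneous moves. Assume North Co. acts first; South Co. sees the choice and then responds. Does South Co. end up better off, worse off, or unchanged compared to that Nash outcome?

better off

South Co. best-responds to each possible North Co. move:
- Loc1 → South Co. plays V (best of 15, 4, 1, 12, 12); North Co. gets 13.
- Loc2 → South Co. plays W (best of 1, 13, 9, 3, 9); North Co. gets 11.
- Loc3 → South Co. plays Z (best of 8, 10, 2, 6, 12); North Co. gets 8.
- Loc4 → South Co. plays Z (best of 5, 2, 8, 11, 14); North Co. gets 6.
Maximizing over 13, 11, 8, 6, North Co. chooses Loc1. Subgame-perfect outcome: (Loc1, V) with payoffs (13, 15).
Under simultaneous play:
North Co.'s best replies: V→Loc3; W→Loc3; X→Loc3; Y→Loc4; Z→Loc3.
South Co.'s best replies: Loc1→V; Loc2→W; Loc3→Z; Loc4→Z.
The unique mutual best reply is (Loc3, Z), giving (8, 12).
South Co. earns 15 sequentially versus 12 at the Nash outcome: better off.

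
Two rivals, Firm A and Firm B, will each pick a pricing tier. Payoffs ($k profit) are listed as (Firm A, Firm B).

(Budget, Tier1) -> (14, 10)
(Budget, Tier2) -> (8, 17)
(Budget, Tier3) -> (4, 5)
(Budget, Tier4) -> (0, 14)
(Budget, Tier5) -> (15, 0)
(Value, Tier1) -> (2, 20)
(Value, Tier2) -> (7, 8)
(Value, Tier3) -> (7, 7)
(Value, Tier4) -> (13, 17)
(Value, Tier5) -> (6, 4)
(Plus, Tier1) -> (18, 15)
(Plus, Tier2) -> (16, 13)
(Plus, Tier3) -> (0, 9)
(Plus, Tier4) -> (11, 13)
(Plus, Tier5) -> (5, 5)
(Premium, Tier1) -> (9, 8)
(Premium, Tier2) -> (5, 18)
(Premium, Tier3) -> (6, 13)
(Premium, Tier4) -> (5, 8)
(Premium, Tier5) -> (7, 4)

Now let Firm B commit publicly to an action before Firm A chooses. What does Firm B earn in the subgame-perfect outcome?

17

Firm A best-responds to each possible Firm B move:
- Tier1 → Firm A plays Plus (best of 14, 2, 18, 9); Firm B gets 15.
- Tier2 → Firm A plays Plus (best of 8, 7, 16, 5); Firm B gets 13.
- Tier3 → Firm A plays Value (best of 4, 7, 0, 6); Firm B gets 7.
- Tier4 → Firm A plays Value (best of 0, 13, 11, 5); Firm B gets 17.
- Tier5 → Firm A plays Budget (best of 15, 6, 5, 7); Firm B gets 0.
Firm B's induced payoffs are 15, 13, 7, 17, 0, so Firm B commits to Tier4. Subgame-perfect outcome: (Value, Tier4) with payoffs (13, 17).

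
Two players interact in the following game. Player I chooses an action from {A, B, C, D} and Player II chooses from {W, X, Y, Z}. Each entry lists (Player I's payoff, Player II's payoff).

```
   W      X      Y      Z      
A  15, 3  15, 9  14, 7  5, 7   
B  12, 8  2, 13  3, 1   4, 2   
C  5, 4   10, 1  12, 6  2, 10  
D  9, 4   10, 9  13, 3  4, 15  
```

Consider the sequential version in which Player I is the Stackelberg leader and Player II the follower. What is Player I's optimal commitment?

A

Work backward from Player II's decision.
- A: Player II compares 3, 9, 7, 7 and picks X; Player I would get 15.
- B: Player II compares 8, 13, 1, 2 and picks X; Player I would get 2.
- C: Player II compares 4, 1, 6, 10 and picks Z; Player I would get 2.
- D: Player II compares 4, 9, 3, 15 and picks Z; Player I would get 4.
Maximizing over 15, 2, 2, 4, Player I chooses A. Subgame-perfect outcome: (A, X) with payoffs (15, 9).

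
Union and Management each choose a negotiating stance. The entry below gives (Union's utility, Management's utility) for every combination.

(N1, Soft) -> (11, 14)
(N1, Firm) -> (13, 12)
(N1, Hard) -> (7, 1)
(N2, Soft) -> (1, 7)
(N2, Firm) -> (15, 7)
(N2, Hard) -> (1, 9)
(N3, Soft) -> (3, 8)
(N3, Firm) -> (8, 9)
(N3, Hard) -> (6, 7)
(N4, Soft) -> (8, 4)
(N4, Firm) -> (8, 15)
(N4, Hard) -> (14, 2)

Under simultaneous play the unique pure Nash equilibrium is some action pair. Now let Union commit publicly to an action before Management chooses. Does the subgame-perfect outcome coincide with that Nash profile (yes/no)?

yes

Solve by backward induction (Union leads).
- N1: BR = Soft, leader payoff 11.
- N2: BR = Hard, leader payoff 1.
- N3: BR = Firm, leader payoff 8.
- N4: BR = Firm, leader payoff 8.
Maximizing over 11, 1, 8, 8, Union chooses N1. Subgame-perfect outcome: (N1, Soft) with payoffs (11, 14).
Under simultaneous play:
Union's best replies: Soft→N1; Firm→N2; Hard→N4.
Management's best replies: N1→Soft; N2→Hard; N3→Firm; N4→Firm.
Only (N1, Soft) has each player best-responding; Nash payoffs (11, 14).
Sequential outcome (N1, Soft) coincides with the Nash profile (N1, Soft).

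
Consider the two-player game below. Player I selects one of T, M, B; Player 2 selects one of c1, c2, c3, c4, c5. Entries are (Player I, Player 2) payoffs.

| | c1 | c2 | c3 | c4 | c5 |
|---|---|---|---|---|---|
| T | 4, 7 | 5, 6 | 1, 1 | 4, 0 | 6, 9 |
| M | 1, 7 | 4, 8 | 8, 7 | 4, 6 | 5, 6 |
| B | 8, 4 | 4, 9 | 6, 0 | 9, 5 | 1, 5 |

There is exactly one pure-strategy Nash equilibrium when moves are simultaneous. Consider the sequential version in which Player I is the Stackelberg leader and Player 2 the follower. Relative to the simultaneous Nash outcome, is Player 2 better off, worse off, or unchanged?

Solve by backward induction (Player I leads).
- T → Player 2 plays c5 (best of 7, 6, 1, 0, 9); Player I gets 6.
- M → Player 2 plays c2 (best of 7, 8, 7, 6, 6); Player I gets 4.
- B → Player 2 plays c2 (best of 4, 9, 0, 5, 5); Player I gets 4.
Player I's induced payoffs are 6, 4, 4, so Player I commits to T. Subgame-perfect outcome: (T, c5) with payoffs (6, 9).
For the simultaneous game, intersect best replies.
Player I's best replies: c1→B; c2→T; c3→M; c4→B; c5→T.
Player 2's best replies: T→c5; M→c2; B→c2.
Only (T, c5) has each player best-responding; Nash payoffs (6, 9).
Player 2 earns 9 sequentially versus 9 at the Nash outcome: unchanged.

unchanged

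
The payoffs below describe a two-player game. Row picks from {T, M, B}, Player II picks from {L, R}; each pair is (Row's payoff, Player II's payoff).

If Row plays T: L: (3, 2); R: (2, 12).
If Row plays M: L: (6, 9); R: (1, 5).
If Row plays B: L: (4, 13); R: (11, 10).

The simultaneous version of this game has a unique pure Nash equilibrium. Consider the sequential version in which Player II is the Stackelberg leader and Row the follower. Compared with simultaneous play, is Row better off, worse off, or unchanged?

Row best-responds to each possible Player II move:
- L: Row compares 3, 6, 4 and picks M; Player II would get 9.
- R: Row compares 2, 1, 11 and picks B; Player II would get 10.
Among 9, 10, the best is 10 at R. Subgame-perfect outcome: (B, R) with payoffs (11, 10).
Now find the simultaneous Nash equilibrium.
Row's best replies: L→M; R→B.
Player II's best replies: T→R; M→L; B→L.
The unique mutual best reply is (M, L), giving (6, 9).
Row earns 11 sequentially versus 6 at the Nash outcome: better off.

better off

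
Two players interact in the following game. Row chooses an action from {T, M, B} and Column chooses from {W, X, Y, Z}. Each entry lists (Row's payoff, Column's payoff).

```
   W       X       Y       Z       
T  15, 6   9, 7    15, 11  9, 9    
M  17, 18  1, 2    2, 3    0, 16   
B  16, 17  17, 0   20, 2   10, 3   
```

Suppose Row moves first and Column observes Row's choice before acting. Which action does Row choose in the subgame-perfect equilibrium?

M

Solve by backward induction (Row leads).
- T: Column compares 6, 7, 11, 9 and picks Y; Row would get 15.
- M: Column compares 18, 2, 3, 16 and picks W; Row would get 17.
- B: Column compares 17, 0, 2, 3 and picks W; Row would get 16.
Among 15, 17, 16, the best is 17 at M. Subgame-perfect outcome: (M, W) with payoffs (17, 18).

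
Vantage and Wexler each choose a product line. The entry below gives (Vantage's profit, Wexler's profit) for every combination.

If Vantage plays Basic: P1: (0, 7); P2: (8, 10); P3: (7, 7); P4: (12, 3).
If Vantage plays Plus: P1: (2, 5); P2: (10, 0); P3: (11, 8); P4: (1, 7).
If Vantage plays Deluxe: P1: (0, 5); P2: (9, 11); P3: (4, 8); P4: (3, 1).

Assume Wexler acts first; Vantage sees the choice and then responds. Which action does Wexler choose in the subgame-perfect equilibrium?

Solve by backward induction (Wexler leads).
- P1: BR = Plus, leader payoff 5.
- P2: BR = Plus, leader payoff 0.
- P3: BR = Plus, leader payoff 8.
- P4: BR = Basic, leader payoff 3.
Maximizing over 5, 0, 8, 3, Wexler chooses P3. Subgame-perfect outcome: (Plus, P3) with payoffs (11, 8).

P3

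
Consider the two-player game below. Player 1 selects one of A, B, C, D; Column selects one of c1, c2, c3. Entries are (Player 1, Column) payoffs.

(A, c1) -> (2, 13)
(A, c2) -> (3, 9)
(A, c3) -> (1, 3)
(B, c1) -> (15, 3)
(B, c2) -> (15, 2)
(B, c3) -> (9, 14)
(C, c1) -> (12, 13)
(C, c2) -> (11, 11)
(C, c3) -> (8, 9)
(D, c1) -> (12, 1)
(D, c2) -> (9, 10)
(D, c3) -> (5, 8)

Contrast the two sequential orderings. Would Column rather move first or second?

If Player 1 leads: Column's best replies are A→c1, B→c3, C→c1, D→c2; Player 1's induced payoffs 2, 9, 12, 9; outcome (C, c1), payoffs (12, 13).
If Column leads: Player 1's best replies are c1→B, c2→B, c3→B; Column's induced payoffs 3, 2, 14; outcome (B, c3), payoffs (9, 14).
Column gets 14 moving first and 13 moving second, so Column prefers to move first.

first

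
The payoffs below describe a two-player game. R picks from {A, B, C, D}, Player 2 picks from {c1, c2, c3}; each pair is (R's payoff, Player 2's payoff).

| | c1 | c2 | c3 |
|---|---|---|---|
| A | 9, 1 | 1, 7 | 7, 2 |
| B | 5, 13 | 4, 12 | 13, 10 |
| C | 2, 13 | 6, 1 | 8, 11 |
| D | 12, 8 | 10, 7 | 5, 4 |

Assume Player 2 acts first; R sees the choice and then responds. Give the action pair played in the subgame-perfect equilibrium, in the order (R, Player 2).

(B, c3)

Work backward from R's decision.
- c1: R compares 9, 5, 2, 12 and picks D; Player 2 would get 8.
- c2: R compares 1, 4, 6, 10 and picks D; Player 2 would get 7.
- c3: R compares 7, 13, 8, 5 and picks B; Player 2 would get 10.
Maximizing over 8, 7, 10, Player 2 chooses c3. Subgame-perfect outcome: (B, c3) with payoffs (13, 10).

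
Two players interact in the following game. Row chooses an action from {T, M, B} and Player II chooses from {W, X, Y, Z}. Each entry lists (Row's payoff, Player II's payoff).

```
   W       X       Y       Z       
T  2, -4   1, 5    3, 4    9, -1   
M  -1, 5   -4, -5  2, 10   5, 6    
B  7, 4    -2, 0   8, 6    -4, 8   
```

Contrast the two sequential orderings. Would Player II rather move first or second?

second

If Row leads: Player II's best replies are T→X, M→Y, B→Z; Row's induced payoffs 1, 2, -4; outcome (M, Y), payoffs (2, 10).
If Player II leads: Row's best replies are W→B, X→T, Y→B, Z→T; Player II's induced payoffs 4, 5, 6, -1; outcome (B, Y), payoffs (8, 6).
Player II gets 6 moving first and 10 moving second, so Player II prefers to move second.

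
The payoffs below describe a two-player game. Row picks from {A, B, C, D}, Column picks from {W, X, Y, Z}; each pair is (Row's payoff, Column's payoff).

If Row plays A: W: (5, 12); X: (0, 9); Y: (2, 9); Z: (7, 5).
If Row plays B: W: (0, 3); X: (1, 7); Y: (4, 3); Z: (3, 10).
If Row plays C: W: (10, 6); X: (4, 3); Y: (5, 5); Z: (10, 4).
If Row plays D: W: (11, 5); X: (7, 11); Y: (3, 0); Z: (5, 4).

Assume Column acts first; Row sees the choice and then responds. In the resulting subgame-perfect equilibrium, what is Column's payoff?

11

Solve by backward induction (Column leads).
- W: BR = D, leader payoff 5.
- X: BR = D, leader payoff 11.
- Y: BR = C, leader payoff 5.
- Z: BR = C, leader payoff 4.
Among 5, 11, 5, 4, the best is 11 at X. Subgame-perfect outcome: (D, X) with payoffs (7, 11).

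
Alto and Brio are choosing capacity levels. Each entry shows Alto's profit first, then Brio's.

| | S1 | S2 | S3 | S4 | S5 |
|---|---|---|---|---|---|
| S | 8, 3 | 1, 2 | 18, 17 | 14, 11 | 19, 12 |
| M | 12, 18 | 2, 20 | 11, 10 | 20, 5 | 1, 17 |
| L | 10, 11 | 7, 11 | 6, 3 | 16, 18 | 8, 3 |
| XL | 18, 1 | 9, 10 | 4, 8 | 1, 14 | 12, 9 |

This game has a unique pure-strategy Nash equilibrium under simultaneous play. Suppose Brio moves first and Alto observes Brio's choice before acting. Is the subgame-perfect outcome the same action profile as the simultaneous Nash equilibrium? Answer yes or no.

yes

Backward induction with Brio moving first.
- S1: BR = XL, leader payoff 1.
- S2: BR = XL, leader payoff 10.
- S3: BR = S, leader payoff 17.
- S4: BR = M, leader payoff 5.
- S5: BR = S, leader payoff 12.
Among 1, 10, 17, 5, 12, the best is 17 at S3. Subgame-perfect outcome: (S, S3) with payoffs (18, 17).
Under simultaneous play:
Alto's best replies: S1→XL; S2→XL; S3→S; S4→M; S5→S.
Brio's best replies: S→S3; M→S2; L→S4; XL→S4.
The unique mutual best reply is (S, S3), giving (18, 17).
Sequential outcome (S, S3) coincides with the Nash profile (S, S3).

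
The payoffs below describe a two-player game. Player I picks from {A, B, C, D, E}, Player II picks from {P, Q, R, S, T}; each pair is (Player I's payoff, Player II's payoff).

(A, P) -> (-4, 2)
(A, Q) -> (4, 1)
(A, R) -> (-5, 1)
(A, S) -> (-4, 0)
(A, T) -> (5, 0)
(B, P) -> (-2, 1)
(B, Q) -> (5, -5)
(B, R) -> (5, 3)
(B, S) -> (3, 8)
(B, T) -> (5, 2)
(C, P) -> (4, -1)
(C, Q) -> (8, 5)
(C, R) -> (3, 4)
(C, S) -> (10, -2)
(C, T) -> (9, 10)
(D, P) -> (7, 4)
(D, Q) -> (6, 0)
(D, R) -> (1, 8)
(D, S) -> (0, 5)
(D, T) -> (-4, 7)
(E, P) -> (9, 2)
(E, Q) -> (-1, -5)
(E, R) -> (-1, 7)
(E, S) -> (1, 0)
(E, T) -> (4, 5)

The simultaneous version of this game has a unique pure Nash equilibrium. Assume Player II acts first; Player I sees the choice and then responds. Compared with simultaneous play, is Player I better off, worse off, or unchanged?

Backward induction with Player II moving first.
- P → Player I plays E (best of -4, -2, 4, 7, 9); Player II gets 2.
- Q → Player I plays C (best of 4, 5, 8, 6, -1); Player II gets 5.
- R → Player I plays B (best of -5, 5, 3, 1, -1); Player II gets 3.
- S → Player I plays C (best of -4, 3, 10, 0, 1); Player II gets -2.
- T → Player I plays C (best of 5, 5, 9, -4, 4); Player II gets 10.
Maximizing over 2, 5, 3, -2, 10, Player II chooses T. Subgame-perfect outcome: (C, T) with payoffs (9, 10).
For the simultaneous game, intersect best replies.
Player I's best replies: P→E; Q→C; R→B; S→C; T→C.
Player II's best replies: A→P; B→S; C→T; D→R; E→R.
Only (C, T) has each player best-responding; Nash payoffs (9, 10).
Player I earns 9 sequentially versus 9 at the Nash outcome: unchanged.

unchanged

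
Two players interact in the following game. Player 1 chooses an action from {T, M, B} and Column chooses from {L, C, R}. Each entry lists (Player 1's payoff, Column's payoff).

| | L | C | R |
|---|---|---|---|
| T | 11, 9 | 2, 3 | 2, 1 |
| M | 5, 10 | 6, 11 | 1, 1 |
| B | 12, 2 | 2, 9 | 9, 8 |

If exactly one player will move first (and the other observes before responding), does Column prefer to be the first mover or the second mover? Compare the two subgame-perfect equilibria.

first

If Player 1 leads: Column's best replies are T→L, M→C, B→C; Player 1's induced payoffs 11, 6, 2; outcome (T, L), payoffs (11, 9).
If Column leads: Player 1's best replies are L→B, C→M, R→B; Column's induced payoffs 2, 11, 8; outcome (M, C), payoffs (6, 11).
Column gets 11 moving first and 9 moving second, so Column prefers to move first.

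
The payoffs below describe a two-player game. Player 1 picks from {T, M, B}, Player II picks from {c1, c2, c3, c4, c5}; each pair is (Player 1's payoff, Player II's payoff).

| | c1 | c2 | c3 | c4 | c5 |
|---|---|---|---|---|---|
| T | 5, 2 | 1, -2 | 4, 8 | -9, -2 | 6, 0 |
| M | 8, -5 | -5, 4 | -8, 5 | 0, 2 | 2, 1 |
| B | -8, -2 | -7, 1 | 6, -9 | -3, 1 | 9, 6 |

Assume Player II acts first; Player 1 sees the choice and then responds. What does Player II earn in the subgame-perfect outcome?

6

Work backward from Player 1's decision.
- c1: Player 1 compares 5, 8, -8 and picks M; Player II would get -5.
- c2: Player 1 compares 1, -5, -7 and picks T; Player II would get -2.
- c3: Player 1 compares 4, -8, 6 and picks B; Player II would get -9.
- c4: Player 1 compares -9, 0, -3 and picks M; Player II would get 2.
- c5: Player 1 compares 6, 2, 9 and picks B; Player II would get 6.
Player II's induced payoffs are -5, -2, -9, 2, 6, so Player II commits to c5. Subgame-perfect outcome: (B, c5) with payoffs (9, 6).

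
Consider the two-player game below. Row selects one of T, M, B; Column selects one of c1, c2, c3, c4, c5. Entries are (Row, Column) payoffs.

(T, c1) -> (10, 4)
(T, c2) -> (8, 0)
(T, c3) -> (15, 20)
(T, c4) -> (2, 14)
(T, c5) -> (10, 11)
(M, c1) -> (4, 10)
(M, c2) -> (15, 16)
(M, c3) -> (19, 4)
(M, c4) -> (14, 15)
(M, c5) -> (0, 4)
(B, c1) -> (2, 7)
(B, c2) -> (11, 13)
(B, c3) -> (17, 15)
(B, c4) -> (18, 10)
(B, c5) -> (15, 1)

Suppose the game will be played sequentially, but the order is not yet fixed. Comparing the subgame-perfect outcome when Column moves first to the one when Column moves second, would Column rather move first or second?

If Row leads: Column's best replies are T→c3, M→c2, B→c3; Row's induced payoffs 15, 15, 17; outcome (B, c3), payoffs (17, 15).
If Column leads: Row's best replies are c1→T, c2→M, c3→M, c4→B, c5→B; Column's induced payoffs 4, 16, 4, 10, 1; outcome (M, c2), payoffs (15, 16).
Column gets 16 moving first and 15 moving second, so Column prefers to move first.

first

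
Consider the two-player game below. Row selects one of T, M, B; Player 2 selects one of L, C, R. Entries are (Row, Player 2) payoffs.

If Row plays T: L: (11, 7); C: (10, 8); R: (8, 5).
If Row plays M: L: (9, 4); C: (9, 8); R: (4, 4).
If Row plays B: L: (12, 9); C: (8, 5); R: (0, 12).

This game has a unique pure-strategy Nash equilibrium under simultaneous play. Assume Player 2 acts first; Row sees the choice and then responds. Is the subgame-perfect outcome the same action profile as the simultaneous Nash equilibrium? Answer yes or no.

no

Solve by backward induction (Player 2 leads).
- L → Row plays B (best of 11, 9, 12); Player 2 gets 9.
- C → Row plays T (best of 10, 9, 8); Player 2 gets 8.
- R → Row plays T (best of 8, 4, 0); Player 2 gets 5.
Among 9, 8, 5, the best is 9 at L. Subgame-perfect outcome: (B, L) with payoffs (12, 9).
Under simultaneous play:
Row's best replies: L→B; C→T; R→T.
Player 2's best replies: T→C; M→C; B→R.
Only (T, C) has each player best-responding; Nash payoffs (10, 8).
Sequential outcome (B, L) differs from the Nash profile (T, C).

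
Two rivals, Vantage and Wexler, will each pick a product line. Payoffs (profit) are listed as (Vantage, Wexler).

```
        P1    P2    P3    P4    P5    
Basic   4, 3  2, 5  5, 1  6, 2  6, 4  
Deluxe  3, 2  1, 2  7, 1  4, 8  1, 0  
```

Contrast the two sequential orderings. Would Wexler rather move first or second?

second

If Vantage leads: Wexler's best replies are Basic→P2, Deluxe→P4; Vantage's induced payoffs 2, 4; outcome (Deluxe, P4), payoffs (4, 8).
If Wexler leads: Vantage's best replies are P1→Basic, P2→Basic, P3→Deluxe, P4→Basic, P5→Basic; Wexler's induced payoffs 3, 5, 1, 2, 4; outcome (Basic, P2), payoffs (2, 5).
Wexler gets 5 moving first and 8 moving second, so Wexler prefers to move second.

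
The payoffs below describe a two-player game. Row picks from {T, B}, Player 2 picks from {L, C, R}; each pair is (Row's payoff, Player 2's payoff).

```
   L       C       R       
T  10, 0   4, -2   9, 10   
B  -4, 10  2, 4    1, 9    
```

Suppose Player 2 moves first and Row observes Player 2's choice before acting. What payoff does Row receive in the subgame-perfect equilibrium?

9

Row best-responds to each possible Player 2 move:
- L: Row compares 10, -4 and picks T; Player 2 would get 0.
- C: Row compares 4, 2 and picks T; Player 2 would get -2.
- R: Row compares 9, 1 and picks T; Player 2 would get 10.
Player 2's induced payoffs are 0, -2, 10, so Player 2 commits to R. Subgame-perfect outcome: (T, R) with payoffs (9, 10).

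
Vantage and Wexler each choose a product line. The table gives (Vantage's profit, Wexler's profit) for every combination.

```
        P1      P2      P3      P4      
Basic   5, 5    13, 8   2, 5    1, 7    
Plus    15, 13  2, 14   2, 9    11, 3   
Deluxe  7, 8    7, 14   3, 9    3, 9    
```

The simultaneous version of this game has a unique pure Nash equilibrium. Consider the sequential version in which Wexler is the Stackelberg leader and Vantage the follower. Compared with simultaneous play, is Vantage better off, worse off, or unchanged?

better off

Solve by backward induction (Wexler leads).
- P1: BR = Plus, leader payoff 13.
- P2: BR = Basic, leader payoff 8.
- P3: BR = Deluxe, leader payoff 9.
- P4: BR = Plus, leader payoff 3.
Wexler's induced payoffs are 13, 8, 9, 3, so Wexler commits to P1. Subgame-perfect outcome: (Plus, P1) with payoffs (15, 13).
Under simultaneous play:
Vantage's best replies: P1→Plus; P2→Basic; P3→Deluxe; P4→Plus.
Wexler's best replies: Basic→P2; Plus→P2; Deluxe→P2.
The unique mutual best reply is (Basic, P2), giving (13, 8).
Vantage earns 15 sequentially versus 13 at the Nash outcome: better off.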